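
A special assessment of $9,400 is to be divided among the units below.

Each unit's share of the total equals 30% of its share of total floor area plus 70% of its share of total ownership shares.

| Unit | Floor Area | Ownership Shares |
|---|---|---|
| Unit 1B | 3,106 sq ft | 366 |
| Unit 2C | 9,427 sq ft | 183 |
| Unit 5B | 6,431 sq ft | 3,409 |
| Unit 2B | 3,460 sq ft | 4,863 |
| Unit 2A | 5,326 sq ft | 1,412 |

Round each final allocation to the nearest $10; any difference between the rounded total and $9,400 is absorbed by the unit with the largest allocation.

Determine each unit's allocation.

Totals — floor area 27,750, ownership shares 10,233.
Blended shares (30% floor area + 70% ownership shares): Unit 1B 0.0586; Unit 2C 0.1144; Unit 5B 0.3027; Unit 2B 0.3701; Unit 2A 0.1542.
Unrounded shares: Unit 1B 550.98; Unit 2C 1,075.66; Unit 5B 2,845.58; Unit 2B 3,478.61; Unit 2A 1,449.18.
After rounding ($10): Unit 1B $550; Unit 2C $1,080; Unit 5B $2,850; Unit 2B $3,480; Unit 2A $1,450. Sum = $9,410.
Difference $9,400 − $9,410 = −$10 applied to largest allocation (Unit 2B): Unit 2B becomes $3,470.

Unit 1B: $550; Unit 2C: $1,080; Unit 5B: $2,850; Unit 2B: $3,470; Unit 2A: $1,450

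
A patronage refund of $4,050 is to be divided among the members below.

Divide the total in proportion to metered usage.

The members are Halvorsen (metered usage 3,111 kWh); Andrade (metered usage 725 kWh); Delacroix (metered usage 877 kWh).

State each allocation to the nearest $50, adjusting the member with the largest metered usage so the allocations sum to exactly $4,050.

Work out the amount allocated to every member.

Total metered usage = 4,713.
Unrounded shares: Halvorsen 3,111/4,713 × $4,050 = 2,673.36; Andrade 725/4,713 × $4,050 = 623.01; Delacroix 877/4,713 × $4,050 = 753.63.
Rounded to nearest $50: Halvorsen $2,650; Andrade $600; Delacroix $750. Sum = $4,000.
Difference $4,050 − $4,000 = +$50 applied to largest metered usage (Halvorsen): Halvorsen becomes $2,700.

Halvorsen: $2,700 · Andrade: $600 · Delacroix: $750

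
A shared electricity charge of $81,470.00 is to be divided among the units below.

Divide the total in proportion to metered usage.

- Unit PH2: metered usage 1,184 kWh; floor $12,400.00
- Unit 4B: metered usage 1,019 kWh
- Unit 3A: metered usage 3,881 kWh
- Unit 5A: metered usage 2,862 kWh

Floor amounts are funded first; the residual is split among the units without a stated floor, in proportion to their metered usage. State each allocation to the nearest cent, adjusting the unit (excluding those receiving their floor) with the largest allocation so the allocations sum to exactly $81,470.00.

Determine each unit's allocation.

Guaranteed amounts: Unit PH2 $12,400.00. Balance $69,070.00.
Balance split over remaining metered usage 7,762: Unit 4B 9,067.5509 → $9,067.55; Unit 3A 34,535.0000 → $34,535.00; Unit 5A 25,467.4491 → $25,467.45.

Unit PH2: $12,400.00 | Unit 4B: $9,067.55 | Unit 3A: $34,535.00 | Unit 5A: $25,467.45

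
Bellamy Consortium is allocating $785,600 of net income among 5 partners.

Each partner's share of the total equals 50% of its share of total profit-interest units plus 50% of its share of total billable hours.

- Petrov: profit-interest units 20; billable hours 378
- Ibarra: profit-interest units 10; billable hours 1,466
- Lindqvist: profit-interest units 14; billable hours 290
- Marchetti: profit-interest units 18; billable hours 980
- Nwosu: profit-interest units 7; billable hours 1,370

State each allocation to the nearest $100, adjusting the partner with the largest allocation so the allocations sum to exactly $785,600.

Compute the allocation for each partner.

Petrov: $147,000 | Ibarra: $185,300 | Lindqvist: $105,100 | Marchetti: $188,300 | Nwosu: $159,900

Totals — profit-interest units 69, billable hours 4,484.
Combined weights (50% profit-interest units + 50% billable hours): Petrov 0.1871; Ibarra 0.2359; Lindqvist 0.1338; Marchetti 0.2397; Nwosu 0.2035.
Pro-rata amounts: Petrov 146,968.01; Ibarra 185,349.66; Lindqvist 105,102.65; Marchetti 188,317.91; Nwosu 159,861.76.
At nearest $100: Petrov $147,000; Ibarra $185,300; Lindqvist $105,100; Marchetti $188,300; Nwosu $159,900. Sum = $785,600.
No rounding difference to absorb.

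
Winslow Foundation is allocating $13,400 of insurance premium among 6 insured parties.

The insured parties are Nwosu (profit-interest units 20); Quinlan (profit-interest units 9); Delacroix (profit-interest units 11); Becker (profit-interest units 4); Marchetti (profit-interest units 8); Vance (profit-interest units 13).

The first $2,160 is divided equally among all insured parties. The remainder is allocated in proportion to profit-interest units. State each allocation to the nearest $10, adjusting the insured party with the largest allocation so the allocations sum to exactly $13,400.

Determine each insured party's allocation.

Nwosu: $3,820 | Quinlan: $1,920 | Delacroix: $2,260 | Becker: $1,050 | Marchetti: $1,740 | Vance: $2,610

$2,160 shared equally gives $360 per insured party.
Remainder $11,240 by profit-interest units (total 65): Nwosu 3,458.46 → $3,460; Quinlan 1,556.31 → $1,560; Delacroix 1,902.15 → $1,900; Becker 691.69 → $690; Marchetti 1,383.38 → $1,380; Vance 2,248.00 → $2,250.
Totals: Nwosu $360 + $3,460 = $3,820; Quinlan $360 + $1,560 = $1,920; Delacroix $360 + $1,900 = $2,260; Becker $360 + $690 = $1,050; Marchetti $360 + $1,380 = $1,740; Vance $360 + $2,250 = $2,610.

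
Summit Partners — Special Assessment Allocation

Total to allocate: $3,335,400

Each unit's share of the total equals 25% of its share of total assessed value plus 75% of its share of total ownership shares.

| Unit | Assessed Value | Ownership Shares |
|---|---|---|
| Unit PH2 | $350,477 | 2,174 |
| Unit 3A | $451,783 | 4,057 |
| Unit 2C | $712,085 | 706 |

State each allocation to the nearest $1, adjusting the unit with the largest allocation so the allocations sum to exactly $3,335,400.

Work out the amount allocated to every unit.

Totals — assessed value 1,514,345, ownership shares 6,937.
Composite weights (25% assessed value + 75% ownership shares): Unit PH2 0.2929; Unit 3A 0.5132; Unit 2C 0.1939.
Pro-rata amounts: Unit PH2 976,950.24; Unit 3A 1,711,760.98; Unit 2C 646,688.79.
At nearest $1: Unit PH2 $976,950; Unit 3A $1,711,761; Unit 2C $646,689. Sum = $3,335,400.
Sum already equals the total — no adjustment.

Unit PH2: $976,950 · Unit 3A: $1,711,761 · Unit 2C: $646,689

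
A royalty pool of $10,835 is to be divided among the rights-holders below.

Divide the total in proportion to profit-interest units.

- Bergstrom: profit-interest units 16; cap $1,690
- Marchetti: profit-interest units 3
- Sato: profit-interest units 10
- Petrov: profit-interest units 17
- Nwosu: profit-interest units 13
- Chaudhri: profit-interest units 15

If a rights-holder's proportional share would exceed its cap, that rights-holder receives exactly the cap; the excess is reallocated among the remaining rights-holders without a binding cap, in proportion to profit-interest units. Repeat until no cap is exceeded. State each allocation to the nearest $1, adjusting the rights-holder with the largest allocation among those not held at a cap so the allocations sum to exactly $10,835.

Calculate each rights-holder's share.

Bergstrom: $1,690; Marchetti: $473; Sato: $1,577; Petrov: $2,680; Nwosu: $2,050; Chaudhri: $2,365

Profit-interest units total: 74.
Proportional shares (ignoring caps): Bergstrom 2,342.70; Marchetti 439.26; Sato 1,464.19; Petrov 2,489.12; Nwosu 1,903.45; Chaudhri 2,196.28.
Held at cap: Bergstrom ($1,690); balance $9,145 reallocated over remaining profit-interest units 58.
Shares after redistribution: Marchetti 473.02 → $473; Sato 1,576.72 → $1,577; Petrov 2,680.43 → $2,680; Nwosu 2,049.74 → $2,050; Chaudhri 2,365.09 → $2,365.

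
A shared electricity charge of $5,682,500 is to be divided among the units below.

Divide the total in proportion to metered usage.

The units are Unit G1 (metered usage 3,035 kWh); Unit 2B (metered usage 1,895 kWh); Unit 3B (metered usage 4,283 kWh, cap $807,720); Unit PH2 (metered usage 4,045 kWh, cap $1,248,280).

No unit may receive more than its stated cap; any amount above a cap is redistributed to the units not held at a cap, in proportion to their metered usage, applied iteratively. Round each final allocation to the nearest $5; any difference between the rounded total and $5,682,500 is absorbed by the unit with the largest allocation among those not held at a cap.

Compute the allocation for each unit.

Combined metered usage = 13,258.
Proportional shares (ignoring caps): Unit G1 1,300,828.74; Unit 2B 812,214.32; Unit 3B 1,835,732.95; Unit PH2 1,733,723.98.
Capped: Unit 3B ($807,720), Unit PH2 ($1,248,280); balance $3,626,500 reallocated over remaining metered usage 4,930.
Redistributed shares: Unit G1 2,232,541.08 → $2,232,540; Unit 2B 1,393,958.92 → $1,393,960.

Unit G1: $2,232,540 · Unit 2B: $1,393,960 · Unit 3B: $807,720 · Unit PH2: $1,248,280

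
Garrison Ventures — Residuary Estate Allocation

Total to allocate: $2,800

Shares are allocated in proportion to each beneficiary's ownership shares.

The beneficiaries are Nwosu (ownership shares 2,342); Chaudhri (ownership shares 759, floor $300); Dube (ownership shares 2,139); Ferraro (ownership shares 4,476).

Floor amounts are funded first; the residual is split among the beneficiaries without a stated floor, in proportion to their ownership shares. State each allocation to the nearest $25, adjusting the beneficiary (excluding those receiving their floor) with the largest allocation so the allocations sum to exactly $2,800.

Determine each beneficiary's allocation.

Nwosu: $650 · Chaudhri: $300 · Dube: $600 · Ferraro: $1,250

Guaranteed amounts: Chaudhri $300. Residual $2,500.
Residual split over remaining ownership shares 8,957: Nwosu 653.68 → $650; Dube 597.02 → $600; Ferraro 1,249.30 → $1,250.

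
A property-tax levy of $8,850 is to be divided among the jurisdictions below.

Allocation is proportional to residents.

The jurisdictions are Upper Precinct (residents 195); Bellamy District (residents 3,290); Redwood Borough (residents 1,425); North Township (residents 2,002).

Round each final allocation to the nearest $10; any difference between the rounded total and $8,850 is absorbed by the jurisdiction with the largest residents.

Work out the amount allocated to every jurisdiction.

Sum of residents: 195 + 3,290 + 1,425 + 2,002 = 6,912.
Pro-rata amounts: Upper Precinct 249.67; Bellamy District 4,212.46; Redwood Borough 1,824.54; North Township 2,563.32.
Rounded to nearest $10: Upper Precinct $250; Bellamy District $4,210; Redwood Borough $1,820; North Township $2,560. Sum = $8,840.
Difference $8,850 − $8,840 = +$10 applied to largest residents (Bellamy District): Bellamy District becomes $4,220.

Upper Precinct: $250 · Bellamy District: $4,220 · Redwood Borough: $1,820 · North Township: $2,560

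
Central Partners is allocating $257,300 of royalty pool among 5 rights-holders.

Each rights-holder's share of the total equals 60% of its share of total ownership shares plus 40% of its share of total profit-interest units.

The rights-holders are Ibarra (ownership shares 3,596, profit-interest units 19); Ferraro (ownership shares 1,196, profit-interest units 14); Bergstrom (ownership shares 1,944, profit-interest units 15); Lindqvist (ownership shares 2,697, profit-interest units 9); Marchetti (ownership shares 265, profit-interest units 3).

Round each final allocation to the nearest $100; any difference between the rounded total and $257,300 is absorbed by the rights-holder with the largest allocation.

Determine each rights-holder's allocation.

Ibarra: $89,700 · Ferraro: $43,100 · Bergstrom: $56,700 · Lindqvist: $58,400 · Marchetti: $9,400

Totals — ownership shares 9,698, profit-interest units 60.
Composite weights (60% ownership shares + 40% profit-interest units): Ibarra 0.3491; Ferraro 0.1673; Bergstrom 0.2203; Lindqvist 0.2269; Marchetti 0.0364.
Pro-rata amounts: Ibarra 89,835.14; Ferraro 43,053.49; Bergstrom 56,676.04; Lindqvist 58,370.86; Marchetti 9,364.47.
Rounded to nearest $100: Ibarra $89,800; Ferraro $43,100; Bergstrom $56,700; Lindqvist $58,400; Marchetti $9,400. Sum = $257,400.
Difference $257,300 − $257,400 = −$100 applied to largest allocation (Ibarra): Ibarra becomes $89,700.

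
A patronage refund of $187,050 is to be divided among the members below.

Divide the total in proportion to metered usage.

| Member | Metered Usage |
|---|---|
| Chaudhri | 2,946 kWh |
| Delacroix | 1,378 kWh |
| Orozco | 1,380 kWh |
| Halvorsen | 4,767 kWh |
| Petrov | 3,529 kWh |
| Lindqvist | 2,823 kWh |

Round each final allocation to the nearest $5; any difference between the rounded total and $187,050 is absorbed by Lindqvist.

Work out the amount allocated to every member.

Chaudhri: $32,755 | Delacroix: $15,320 | Orozco: $15,345 | Halvorsen: $53,005 | Petrov: $39,240 | Lindqvist: $31,385

Combined metered usage = 16,823.
Pro-rata amounts: Chaudhri 2,946/16,823 × $187,050 = 32,755.71; Delacroix 1,378/16,823 × $187,050 = 15,321.58; Orozco 1,380/16,823 × $187,050 = 15,343.82; Halvorsen 4,767/16,823 × $187,050 = 53,002.87; Petrov 3,529/16,823 × $187,050 = 39,237.92; Lindqvist 2,823/16,823 × $187,050 = 31,388.11.
At nearest $5: Chaudhri $32,755; Delacroix $15,320; Orozco $15,345; Halvorsen $53,005; Petrov $39,240; Lindqvist $31,390. Sum = $187,055.
Difference $187,050 − $187,055 = −$5 applied to Lindqvist: Lindqvist becomes $31,385.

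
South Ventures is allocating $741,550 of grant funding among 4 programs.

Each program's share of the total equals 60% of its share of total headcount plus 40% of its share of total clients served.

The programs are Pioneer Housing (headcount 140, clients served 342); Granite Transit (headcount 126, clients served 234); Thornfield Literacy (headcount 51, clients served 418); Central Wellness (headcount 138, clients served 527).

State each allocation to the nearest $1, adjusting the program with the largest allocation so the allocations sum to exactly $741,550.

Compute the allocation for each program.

Pioneer Housing: $203,597; Granite Transit: $168,845; Thornfield Literacy: $131,388; Central Wellness: $237,720

Totals — headcount 455, clients served 1,521.
Blended shares (60% headcount + 40% clients served): Pioneer Housing 0.2746; Granite Transit 0.2277; Thornfield Literacy 0.1772; Central Wellness 0.3206.
Proportional shares: Pioneer Housing 203,597.16; Granite Transit 168,845.23; Thornfield Literacy 131,388.15; Central Wellness 237,719.46.
At nearest $1: Pioneer Housing $203,597; Granite Transit $168,845; Thornfield Literacy $131,388; Central Wellness $237,719. Sum = $741,549.
Difference $741,550 − $741,549 = +$1 applied to largest allocation (Central Wellness): Central Wellness becomes $237,720.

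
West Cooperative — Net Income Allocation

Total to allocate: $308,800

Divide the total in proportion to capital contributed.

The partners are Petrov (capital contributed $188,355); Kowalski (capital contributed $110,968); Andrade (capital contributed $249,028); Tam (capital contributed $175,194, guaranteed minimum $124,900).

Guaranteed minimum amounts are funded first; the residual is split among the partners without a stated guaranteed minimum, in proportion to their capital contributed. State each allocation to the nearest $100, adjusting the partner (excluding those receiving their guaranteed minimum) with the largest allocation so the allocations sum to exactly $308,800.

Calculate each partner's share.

Minimums first: Tam $124,900. Residual $183,900.
Residual split over remaining capital contributed 548,351: Petrov 63,168.45 → $63,200; Kowalski 37,215.24 → $37,200; Andrade 83,516.30 → $83,500.

Petrov: $63,200 | Kowalski: $37,200 | Andrade: $83,500 | Tam: $124,900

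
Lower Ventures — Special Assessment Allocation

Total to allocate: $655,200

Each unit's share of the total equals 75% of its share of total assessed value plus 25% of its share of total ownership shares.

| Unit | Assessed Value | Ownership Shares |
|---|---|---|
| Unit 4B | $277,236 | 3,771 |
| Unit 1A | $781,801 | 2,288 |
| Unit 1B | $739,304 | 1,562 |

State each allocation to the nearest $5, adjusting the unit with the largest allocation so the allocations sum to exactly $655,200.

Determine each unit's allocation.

Assessed value total 1,798,341; ownership shares total 7,621.
Combined weights (75% assessed value + 25% ownership shares): Unit 4B 0.2393; Unit 1A 0.4011; Unit 1B 0.3596.
Unrounded shares: Unit 4B 156,806.27; Unit 1A 262,805.11; Unit 1B 235,588.63.
At nearest $5: Unit 4B $156,805; Unit 1A $262,805; Unit 1B $235,590. Sum = $655,200.
No rounding difference to absorb.

Unit 4B: $156,805; Unit 1A: $262,805; Unit 1B: $235,590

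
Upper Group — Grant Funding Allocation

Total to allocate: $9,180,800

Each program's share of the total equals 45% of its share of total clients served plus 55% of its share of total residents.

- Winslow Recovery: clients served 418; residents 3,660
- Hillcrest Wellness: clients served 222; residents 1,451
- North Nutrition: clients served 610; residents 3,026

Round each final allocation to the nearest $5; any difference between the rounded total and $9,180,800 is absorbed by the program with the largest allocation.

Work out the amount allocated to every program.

Winslow Recovery: $3,652,750; Hillcrest Wellness: $1,634,150; North Nutrition: $3,893,900

Clients served total 1,250; residents total 8,137.
Combined weights (45% clients served + 55% residents): Winslow Recovery 0.3979; Hillcrest Wellness 0.1780; North Nutrition 0.4241.
Proportional shares: Winslow Recovery 3,652,750.87; Hillcrest Wellness 1,634,151.98; North Nutrition 3,893,897.15.
Rounded to nearest $5: Winslow Recovery $3,652,750; Hillcrest Wellness $1,634,150; North Nutrition $3,893,895. Sum = $9,180,795.
Difference $9,180,800 − $9,180,795 = +$5 applied to largest allocation (North Nutrition): North Nutrition becomes $3,893,900.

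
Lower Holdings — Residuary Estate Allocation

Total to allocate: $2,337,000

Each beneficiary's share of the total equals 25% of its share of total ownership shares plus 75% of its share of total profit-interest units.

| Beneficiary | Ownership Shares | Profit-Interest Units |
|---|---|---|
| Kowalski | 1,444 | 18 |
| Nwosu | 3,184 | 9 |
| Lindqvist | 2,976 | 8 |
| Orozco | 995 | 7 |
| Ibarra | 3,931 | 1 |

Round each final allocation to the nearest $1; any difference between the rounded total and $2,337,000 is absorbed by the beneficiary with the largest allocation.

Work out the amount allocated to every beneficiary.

Kowalski: $801,041 | Nwosu: $515,318 | Lindqvist: $464,858 | Orozco: $331,726 | Ibarra: $224,057

Ownership shares total 12,530; profit-interest units total 43.
Composite weights (25% ownership shares + 75% profit-interest units): Kowalski 0.3428; Nwosu 0.2205; Lindqvist 0.1989; Orozco 0.1419; Ibarra 0.0959.
Pro-rata amounts: Kowalski 801,040.27; Nwosu 515,318.498; Lindqvist 464,858.23; Orozco 331,726.35; Ibarra 224,056.66.
At nearest $1: Kowalski $801,040; Nwosu $515,318; Lindqvist $464,858; Orozco $331,726; Ibarra $224,057. Sum = $2,336,999.
Difference $2,337,000 − $2,336,999 = +$1 applied to largest allocation (Kowalski): Kowalski becomes $801,041.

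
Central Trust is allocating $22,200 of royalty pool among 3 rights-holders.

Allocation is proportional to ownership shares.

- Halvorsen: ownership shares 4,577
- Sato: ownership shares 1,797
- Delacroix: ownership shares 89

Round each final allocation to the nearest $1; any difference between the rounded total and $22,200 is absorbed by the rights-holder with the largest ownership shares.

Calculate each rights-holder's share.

Halvorsen: $15,721 · Sato: $6,173 · Delacroix: $306

Ownership shares total: 6,463.
Proportional shares: Halvorsen 4,577/6,463 × $22,200 = 15,721.71; Sato 1,797/6,463 × $22,200 = 6,172.58; Delacroix 89/6,463 × $22,200 = 305.71.
At nearest $1: Halvorsen $15,722; Sato $6,173; Delacroix $306. Sum = $22,201.
Difference $22,200 − $22,201 = −$1 applied to largest ownership shares (Halvorsen): Halvorsen becomes $15,721.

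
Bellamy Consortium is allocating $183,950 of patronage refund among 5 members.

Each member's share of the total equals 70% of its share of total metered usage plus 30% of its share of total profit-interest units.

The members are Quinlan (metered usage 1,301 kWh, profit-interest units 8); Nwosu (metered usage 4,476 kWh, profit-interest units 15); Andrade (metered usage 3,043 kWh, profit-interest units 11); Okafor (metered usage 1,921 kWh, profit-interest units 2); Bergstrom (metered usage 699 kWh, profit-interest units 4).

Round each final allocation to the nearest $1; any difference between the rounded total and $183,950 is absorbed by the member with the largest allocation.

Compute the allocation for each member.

Quinlan: $25,681 | Nwosu: $71,075 | Andrade: $49,427 | Okafor: $24,381 | Bergstrom: $13,386

Totals — metered usage 11,440, profit-interest units 40.
Combined weights (70% metered usage + 30% profit-interest units): Quinlan 0.1396; Nwosu 0.3864; Andrade 0.2687; Okafor 0.1325; Bergstrom 0.0728.
Pro-rata amounts: Quinlan 25,680.64; Nwosu 71,074.81; Andrade 49,426.91; Okafor 24,381.41; Bergstrom 13,386.22.
After rounding ($1): Quinlan $25,681; Nwosu $71,075; Andrade $49,427; Okafor $24,381; Bergstrom $13,386. Sum = $183,950.
Rounded total matches; no reconciliation needed.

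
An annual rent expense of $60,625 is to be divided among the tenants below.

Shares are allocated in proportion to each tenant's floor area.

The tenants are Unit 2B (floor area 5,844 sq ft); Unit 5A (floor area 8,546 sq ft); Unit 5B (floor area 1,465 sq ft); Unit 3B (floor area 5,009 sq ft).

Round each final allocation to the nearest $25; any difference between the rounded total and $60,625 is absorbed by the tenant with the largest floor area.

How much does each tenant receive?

Combined floor area = 20,864.
Proportional shares: Unit 2B 5,844/20,864 × $60,625 = 16,981.04; Unit 5A 8,546/20,864 × $60,625 = 24,832.31; Unit 5B 1,465/20,864 × $60,625 = 4,256.88; Unit 3B 5,009/20,864 × $60,625 = 14,554.77.
Rounded to nearest $25: Unit 2B $16,975; Unit 5A $24,825; Unit 5B $4,250; Unit 3B $14,550. Sum = $60,600.
Difference $60,625 − $60,600 = +$25 applied to largest floor area (Unit 5A): Unit 5A becomes $24,850.

Unit 2B: $16,975 · Unit 5A: $24,850 · Unit 5B: $4,250 · Unit 3B: $14,550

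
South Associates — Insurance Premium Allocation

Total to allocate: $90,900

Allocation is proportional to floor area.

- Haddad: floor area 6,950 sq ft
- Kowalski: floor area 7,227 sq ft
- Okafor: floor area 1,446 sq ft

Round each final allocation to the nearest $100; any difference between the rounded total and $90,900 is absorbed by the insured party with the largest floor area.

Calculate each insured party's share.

Haddad: $40,400 · Kowalski: $42,100 · Okafor: $8,400

Sum of floor area: 6,950 + 7,227 + 1,446 = 15,623.
Raw shares: Haddad 40,437.50; Kowalski 42,049.18; Okafor 8,413.33.
At nearest $100: Haddad $40,400; Kowalski $42,000; Okafor $8,400. Sum = $90,800.
Difference $90,900 − $90,800 = +$100 applied to largest floor area (Kowalski): Kowalski becomes $42,100.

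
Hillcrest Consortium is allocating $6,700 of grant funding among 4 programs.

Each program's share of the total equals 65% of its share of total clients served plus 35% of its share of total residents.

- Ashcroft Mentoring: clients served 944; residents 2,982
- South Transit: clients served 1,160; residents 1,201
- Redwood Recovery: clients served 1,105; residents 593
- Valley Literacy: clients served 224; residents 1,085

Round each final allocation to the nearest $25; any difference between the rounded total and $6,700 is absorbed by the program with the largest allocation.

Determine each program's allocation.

Clients served total 3,433; residents total 5,861.
Combined weights (65% clients served + 35% residents): Ashcroft Mentoring 0.3568; South Transit 0.2914; Redwood Recovery 0.2446; Valley Literacy 0.1072.
Pro-rata amounts: Ashcroft Mentoring 2,390.64; South Transit 1,952.06; Redwood Recovery 1,639.03; Valley Literacy 718.27.
Rounded to nearest $25: Ashcroft Mentoring $2,400; South Transit $1,950; Redwood Recovery $1,650; Valley Literacy $725. Sum = $6,725.
Difference $6,700 − $6,725 = −$25 applied to largest allocation (Ashcroft Mentoring): Ashcroft Mentoring becomes $2,375.

Ashcroft Mentoring: $2,375 · South Transit: $1,950 · Redwood Recovery: $1,650 · Valley Literacy: $725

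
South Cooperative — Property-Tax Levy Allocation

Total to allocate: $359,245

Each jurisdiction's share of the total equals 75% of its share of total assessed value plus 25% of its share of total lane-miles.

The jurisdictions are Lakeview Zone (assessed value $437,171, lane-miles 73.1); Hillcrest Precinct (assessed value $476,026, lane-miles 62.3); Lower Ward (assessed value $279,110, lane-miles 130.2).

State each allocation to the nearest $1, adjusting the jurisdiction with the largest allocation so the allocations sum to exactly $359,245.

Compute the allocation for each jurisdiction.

Totals — assessed value 1,192,307, lane-miles 265.6.
Composite weights (75% assessed value + 25% lane-miles): Lakeview Zone 0.3438; Hillcrest Precinct 0.3581; Lower Ward 0.2981.
Proportional shares: Lakeview Zone 123,508.90; Hillcrest Precinct 128,637.26; Lower Ward 107,098.84.
Rounded to nearest $1: Lakeview Zone $123,509; Hillcrest Precinct $128,637; Lower Ward $107,099. Sum = $359,245.
Rounded total matches; no reconciliation needed.

Lakeview Zone: $123,509 | Hillcrest Precinct: $128,637 | Lower Ward: $107,099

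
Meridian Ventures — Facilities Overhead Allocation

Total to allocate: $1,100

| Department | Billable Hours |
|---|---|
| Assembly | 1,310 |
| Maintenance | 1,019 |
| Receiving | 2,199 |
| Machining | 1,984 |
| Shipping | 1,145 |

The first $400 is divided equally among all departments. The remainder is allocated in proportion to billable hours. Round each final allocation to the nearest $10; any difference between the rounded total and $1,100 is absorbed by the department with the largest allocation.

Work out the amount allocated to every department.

Equal tier: $400 ÷ 5 = $80 apiece.
Remainder $700 by billable hours (total 7,657): Assembly 119.76 → $120; Maintenance 93.16 → $90; Receiving 201.03 → $200; Machining 181.38 → $180; Shipping 104.68 → $100.
Rounding difference +$10 on remainder applied to Receiving.
Totals: Assembly $80 + $120 = $200; Maintenance $80 + $90 = $170; Receiving $80 + $210 = $290; Machining $80 + $180 = $260; Shipping $80 + $100 = $180.

Assembly: $200; Maintenance: $170; Receiving: $290; Machining: $260; Shipping: $180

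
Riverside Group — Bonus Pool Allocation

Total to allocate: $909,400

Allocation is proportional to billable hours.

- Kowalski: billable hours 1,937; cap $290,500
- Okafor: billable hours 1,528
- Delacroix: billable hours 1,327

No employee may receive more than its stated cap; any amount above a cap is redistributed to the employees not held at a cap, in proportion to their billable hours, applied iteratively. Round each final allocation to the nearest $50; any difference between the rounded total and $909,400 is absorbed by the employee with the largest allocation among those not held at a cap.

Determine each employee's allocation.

Total billable hours = 4,792.
Unconstrained shares: Kowalski 367,593.45; Okafor 289,975.63; Delacroix 251,830.93.
Cap binds for Kowalski ($290,500); balance $618,900 reallocated over remaining billable hours 2,855.
Remaining shares: Okafor 331,236.15 → $331,250; Delacroix 287,663.85 → $287,650.

Kowalski: $290,500 · Okafor: $331,250 · Delacroix: $287,650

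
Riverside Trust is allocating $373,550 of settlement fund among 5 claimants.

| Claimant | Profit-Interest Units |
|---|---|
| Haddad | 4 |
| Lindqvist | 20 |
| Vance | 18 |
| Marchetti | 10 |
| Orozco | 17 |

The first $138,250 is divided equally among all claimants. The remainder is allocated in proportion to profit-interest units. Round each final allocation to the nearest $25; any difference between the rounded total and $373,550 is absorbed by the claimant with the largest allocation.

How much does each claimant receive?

$138,250 shared equally gives $27,650 per claimant.
Remainder $235,300 by profit-interest units (total 69): Haddad 13,640.58 → $13,650; Lindqvist 68,202.90 → $68,200; Vance 61,382.61 → $61,375; Marchetti 34,101.45 → $34,100; Orozco 57,972.46 → $57,975.
Totals: Haddad $27,650 + $13,650 = $41,300; Lindqvist $27,650 + $68,200 = $95,850; Vance $27,650 + $61,375 = $89,025; Marchetti $27,650 + $34,100 = $61,750; Orozco $27,650 + $57,975 = $85,625.

Haddad: $41,300 | Lindqvist: $95,850 | Vance: $89,025 | Marchetti: $61,750 | Orozco: $85,625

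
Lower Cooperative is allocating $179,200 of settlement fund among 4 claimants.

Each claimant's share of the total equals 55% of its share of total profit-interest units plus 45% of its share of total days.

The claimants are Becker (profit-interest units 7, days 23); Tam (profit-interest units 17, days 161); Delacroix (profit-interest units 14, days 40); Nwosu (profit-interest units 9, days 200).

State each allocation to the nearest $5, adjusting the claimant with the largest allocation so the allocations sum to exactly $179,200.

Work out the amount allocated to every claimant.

Becker: $19,055; Tam: $66,270; Delacroix: $36,965; Nwosu: $56,910

Profit-interest units total 47; days total 424.
Composite weights (55% profit-interest units + 45% days): Becker 0.1063; Tam 0.3698; Delacroix 0.2063; Nwosu 0.3176.
Raw shares: Becker 19,053.49; Tam 66,269.74; Delacroix 36,965.85; Nwosu 56,910.93.
After rounding ($5): Becker $19,055; Tam $66,270; Delacroix $36,965; Nwosu $56,910. Sum = $179,200.
Rounded total matches; no reconciliation needed.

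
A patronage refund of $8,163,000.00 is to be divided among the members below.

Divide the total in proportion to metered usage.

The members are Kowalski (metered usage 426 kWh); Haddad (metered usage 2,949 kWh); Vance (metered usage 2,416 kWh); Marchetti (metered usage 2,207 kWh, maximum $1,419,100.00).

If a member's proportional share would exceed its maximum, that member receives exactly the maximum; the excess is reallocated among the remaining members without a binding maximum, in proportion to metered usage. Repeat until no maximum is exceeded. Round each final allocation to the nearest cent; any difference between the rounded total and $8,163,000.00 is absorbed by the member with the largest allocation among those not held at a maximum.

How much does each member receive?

Kowalski: $496,097.63 | Haddad: $3,434,253.35 | Vance: $2,813,549.02 | Marchetti: $1,419,100.00

Total metered usage = 7,998.
Pro-rata shares before constraints: Kowalski 434,788.4471; Haddad 3,009,838.3346; Vance 2,465,842.4606; Marchetti 2,252,530.7577.
Cap binds for Marchetti ($1,419,100.00); balance $6,743,900.00 reallocated over remaining metered usage 5,791.
Remaining shares: Kowalski 496,097.6343 → $496,097.63; Haddad 3,434,253.3414 → $3,434,253.34; Vance 2,813,549.0243 → $2,813,549.02.
Rounding difference +$0.01 applied to Haddad → $3,434,253.35.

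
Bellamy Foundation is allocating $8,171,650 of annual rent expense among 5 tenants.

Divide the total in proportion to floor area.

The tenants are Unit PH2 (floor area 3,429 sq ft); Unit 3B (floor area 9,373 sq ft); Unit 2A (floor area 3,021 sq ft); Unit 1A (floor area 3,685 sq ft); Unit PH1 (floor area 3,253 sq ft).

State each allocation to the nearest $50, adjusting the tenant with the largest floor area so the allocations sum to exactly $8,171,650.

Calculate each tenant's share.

Combined floor area = 22,761.
Proportional shares: Unit PH2 3,429/22,761 × $8,171,650 = 1,231,078.94; Unit 3B 9,373/22,761 × $8,171,650 = 3,365,092.72; Unit 2A 3,021/22,761 × $8,171,650 = 1,084,598.86; Unit 1A 3,685/22,761 × $8,171,650 = 1,322,988.02; Unit PH1 3,253/22,761 × $8,171,650 = 1,167,891.46.
After rounding ($50): Unit PH2 $1,231,100; Unit 3B $3,365,100; Unit 2A $1,084,600; Unit 1A $1,323,000; Unit PH1 $1,167,900. Sum = $8,171,700.
Difference $8,171,650 − $8,171,700 = −$50 applied to largest floor area (Unit 3B): Unit 3B becomes $3,365,050.

Unit PH2: $1,231,100; Unit 3B: $3,365,050; Unit 2A: $1,084,600; Unit 1A: $1,323,000; Unit PH1: $1,167,900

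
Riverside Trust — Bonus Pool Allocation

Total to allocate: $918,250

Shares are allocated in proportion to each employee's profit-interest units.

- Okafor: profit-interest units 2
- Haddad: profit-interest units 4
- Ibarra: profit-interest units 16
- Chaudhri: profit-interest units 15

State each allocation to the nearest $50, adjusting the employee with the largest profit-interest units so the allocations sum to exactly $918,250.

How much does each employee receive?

Okafor: $49,650; Haddad: $99,250; Ibarra: $397,100; Chaudhri: $372,250

Sum of profit-interest units: 2 + 4 + 16 + 15 = 37.
Unrounded shares: Okafor 49,635.14; Haddad 99,270.27; Ibarra 397,081.08; Chaudhri 372,263.51.
Rounded to nearest $50: Okafor $49,650; Haddad $99,250; Ibarra $397,100; Chaudhri $372,250. Sum = $918,250.
No rounding difference to absorb.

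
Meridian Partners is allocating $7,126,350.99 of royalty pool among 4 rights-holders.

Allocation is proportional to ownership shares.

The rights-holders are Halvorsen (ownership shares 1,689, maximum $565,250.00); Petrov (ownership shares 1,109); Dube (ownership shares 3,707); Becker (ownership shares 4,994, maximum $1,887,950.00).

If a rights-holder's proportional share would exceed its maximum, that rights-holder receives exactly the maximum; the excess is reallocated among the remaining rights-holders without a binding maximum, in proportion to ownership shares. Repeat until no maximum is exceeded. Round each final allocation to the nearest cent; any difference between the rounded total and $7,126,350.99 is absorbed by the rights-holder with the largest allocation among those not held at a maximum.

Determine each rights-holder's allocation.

Combined ownership shares = 11,499.
Unconstrained shares: Halvorsen 1,046,735.0919; Petrov 687,287.8727; Dube 2,297,363.5203; Becker 3,094,964.5051.
Held at cap: Halvorsen ($565,250.00), Becker ($1,887,950.00); residual $4,673,150.99 reallocated over remaining ownership shares 4,816.
Redistributed shares: Petrov 1,076,105.5747 → $1,076,105.57; Dube 3,597,045.4153 → $3,597,045.42.

Halvorsen: $565,250.00 | Petrov: $1,076,105.57 | Dube: $3,597,045.42 | Becker: $1,887,950.00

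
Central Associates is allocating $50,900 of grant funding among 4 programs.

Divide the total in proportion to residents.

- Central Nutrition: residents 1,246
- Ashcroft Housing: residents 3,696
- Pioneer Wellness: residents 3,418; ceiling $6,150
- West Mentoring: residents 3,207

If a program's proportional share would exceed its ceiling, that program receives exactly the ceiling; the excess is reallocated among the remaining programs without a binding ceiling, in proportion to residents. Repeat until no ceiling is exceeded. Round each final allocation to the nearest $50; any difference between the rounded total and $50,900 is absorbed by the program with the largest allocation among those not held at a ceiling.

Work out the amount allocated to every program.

Residents total: 11,567.
Proportional shares (ignoring caps): Central Nutrition 5,482.96; Ashcroft Housing 16,264.06; Pioneer Wellness 15,040.74; West Mentoring 14,112.24.
Held at cap: Pioneer Wellness ($6,150); residual $44,750 reallocated over remaining residents 8,149.
Redistributed shares: Central Nutrition 6,842.37 → $6,850; Ashcroft Housing 20,296.48 → $20,300; West Mentoring 17,611.15 → $17,600.

Central Nutrition: $6,850 | Ashcroft Housing: $20,300 | Pioneer Wellness: $6,150 | West Mentoring: $17,600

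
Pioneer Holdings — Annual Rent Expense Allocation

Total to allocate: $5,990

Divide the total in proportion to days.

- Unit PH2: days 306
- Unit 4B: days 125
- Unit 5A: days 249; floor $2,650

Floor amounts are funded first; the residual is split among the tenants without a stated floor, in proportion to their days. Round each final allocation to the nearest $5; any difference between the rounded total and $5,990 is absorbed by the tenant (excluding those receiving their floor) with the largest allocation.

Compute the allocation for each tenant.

Fund the minimums — Unit 5A $2,650. Balance $3,340.
Balance split over remaining days 431: Unit PH2 2,371.32 → $2,370; Unit 4B 968.68 → $970.

Unit PH2: $2,370; Unit 4B: $970; Unit 5A: $2,650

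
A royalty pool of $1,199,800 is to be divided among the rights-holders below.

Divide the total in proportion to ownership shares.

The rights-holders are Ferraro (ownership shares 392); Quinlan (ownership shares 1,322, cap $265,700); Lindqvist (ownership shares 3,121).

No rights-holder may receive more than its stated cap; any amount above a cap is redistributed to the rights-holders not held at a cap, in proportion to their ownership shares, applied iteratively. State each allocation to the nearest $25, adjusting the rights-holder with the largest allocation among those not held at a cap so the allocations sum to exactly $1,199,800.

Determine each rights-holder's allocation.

Ownership shares total: 4,835.
Proportional shares (ignoring caps): Ferraro 97,274.37; Quinlan 328,052.86; Lindqvist 774,472.76.
Held at cap: Quinlan ($265,700); remaining pool $934,100 reallocated over remaining ownership shares 3,513.
Shares after redistribution: Ferraro 104,232.05 → $104,225; Lindqvist 829,867.95 → $829,875.

Ferraro: $104,225; Quinlan: $265,700; Lindqvist: $829,875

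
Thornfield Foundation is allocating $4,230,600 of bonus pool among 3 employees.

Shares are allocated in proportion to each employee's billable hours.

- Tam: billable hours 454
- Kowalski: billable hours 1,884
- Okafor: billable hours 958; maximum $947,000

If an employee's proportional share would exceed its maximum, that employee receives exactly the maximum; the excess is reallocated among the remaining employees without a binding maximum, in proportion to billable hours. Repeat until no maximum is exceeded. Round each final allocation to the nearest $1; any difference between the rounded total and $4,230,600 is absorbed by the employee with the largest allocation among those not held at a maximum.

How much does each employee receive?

Tam: $637,620; Kowalski: $2,645,980; Okafor: $947,000

Total billable hours = 3,296.
Unconstrained shares: Tam 582,734.34; Kowalski 2,418,219.17; Okafor 1,229,646.48.
Capped: Okafor ($947,000); remaining pool $3,283,600 reallocated over remaining billable hours 2,338.
Remaining shares: Tam 637,619.504 → $637,620; Kowalski 2,645,980.496 → $2,645,980.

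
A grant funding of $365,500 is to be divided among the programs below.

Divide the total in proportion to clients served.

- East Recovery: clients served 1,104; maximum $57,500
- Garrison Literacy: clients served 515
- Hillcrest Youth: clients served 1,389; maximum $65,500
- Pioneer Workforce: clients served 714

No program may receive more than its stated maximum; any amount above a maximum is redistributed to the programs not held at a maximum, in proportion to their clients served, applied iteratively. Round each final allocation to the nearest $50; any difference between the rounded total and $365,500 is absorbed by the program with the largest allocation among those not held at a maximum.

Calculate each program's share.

Total clients served = 3,722.
Unconstrained shares: East Recovery 108,412.68; Garrison Literacy 50,572.94; Hillcrest Youth 136,399.65; Pioneer Workforce 70,114.72.
Capped: East Recovery ($57,500), Hillcrest Youth ($65,500); remaining pool $242,500 reallocated over remaining clients served 1,229.
Remaining shares: Garrison Literacy 101,617.17 → $101,600; Pioneer Workforce 140,882.83 → $140,900.

East Recovery: $57,500; Garrison Literacy: $101,600; Hillcrest Youth: $65,500; Pioneer Workforce: $140,900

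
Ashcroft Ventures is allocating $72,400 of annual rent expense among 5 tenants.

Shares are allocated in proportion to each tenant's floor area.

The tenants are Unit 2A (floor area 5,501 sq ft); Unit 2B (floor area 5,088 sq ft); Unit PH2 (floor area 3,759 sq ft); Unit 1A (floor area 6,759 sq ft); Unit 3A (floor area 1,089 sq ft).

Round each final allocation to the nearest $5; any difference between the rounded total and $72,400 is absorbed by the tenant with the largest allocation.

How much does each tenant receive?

Unit 2A: $17,945 · Unit 2B: $16,595 · Unit PH2: $12,260 · Unit 1A: $22,050 · Unit 3A: $3,550

Floor area total: 22,196.
Pro-rata amounts: Unit 2A 5,501/22,196 × $72,400 = 17,943.43; Unit 2B 5,088/22,196 × $72,400 = 16,596.29; Unit PH2 3,759/22,196 × $72,400 = 12,261.29; Unit 1A 6,759/22,196 × $72,400 = 22,046.84; Unit 3A 1,089/22,196 × $72,400 = 3,552.15.
At nearest $5: Unit 2A $17,945; Unit 2B $16,595; Unit PH2 $12,260; Unit 1A $22,045; Unit 3A $3,550. Sum = $72,395.
Difference $72,400 − $72,395 = +$5 applied to largest allocation (Unit 1A): Unit 1A becomes $22,050.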